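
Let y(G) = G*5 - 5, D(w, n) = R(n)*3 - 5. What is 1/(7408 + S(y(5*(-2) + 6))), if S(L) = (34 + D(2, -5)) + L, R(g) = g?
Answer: 1/7397 ≈ 0.00013519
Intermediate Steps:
D(w, n) = -5 + 3*n (D(w, n) = n*3 - 5 = 3*n - 5 = -5 + 3*n)
y(G) = -5 + 5*G (y(G) = 5*G - 5 = -5 + 5*G)
S(L) = 14 + L (S(L) = (34 + (-5 + 3*(-5))) + L = (34 + (-5 - 15)) + L = (34 - 20) + L = 14 + L)
1/(7408 + S(y(5*(-2) + 6))) = 1/(7408 + (14 + (-5 + 5*(5*(-2) + 6)))) = 1/(7408 + (14 + (-5 + 5*(-10 + 6)))) = 1/(7408 + (14 + (-5 + 5*(-4)))) = 1/(7408 + (14 + (-5 - 20))) = 1/(7408 + (14 - 25)) = 1/(7408 - 11) = 1/7397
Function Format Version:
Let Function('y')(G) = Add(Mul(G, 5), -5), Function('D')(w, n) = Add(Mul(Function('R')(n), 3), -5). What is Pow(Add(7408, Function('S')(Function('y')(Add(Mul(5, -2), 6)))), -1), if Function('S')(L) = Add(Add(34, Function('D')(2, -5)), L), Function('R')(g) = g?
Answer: Rational(1, 7397) ≈ 0.00013519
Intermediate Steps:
Function('D')(w, n) = Add(-5, Mul(3, n)) (Function('D')(w, n) = Add(Mul(n, 3), -5) = Add(Mul(3, n), -5) = Add(-5, Mul(3, n)))
Function('y')(G) = Add(-5, Mul(5, G)) (Function('y')(G) = Add(Mul(5, G), -5) = Add(-5, Mul(5, G)))
Function('S')(L) = Add(14, L) (Function('S')(L) = Add(Add(34, Add(-5, Mul(3, -5))), L) = Add(Add(34, Add(-5, -15)), L) = Add(Add(34, -20), L) = Add(14, L))
Pow(Add(7408, Function('S')(Function('y')(Add(Mul(5, -2), 6)))), -1) = Pow(Add(7408, Add(14, Add(-5, Mul(5, Add(Mul(5, -2), 6))))), -1) = Pow(Add(7408, Add(14, Add(-5, Mul(5, Add(-10, 6))))), -1) = Pow(Add(7408, Add(14, Add(-5, Mul(5, -4)))), -1) = Pow(Add(7408, Add(14, Add(-5, -20))), -1) = Pow(Add(7408, Add(14, -25)), -1) = Pow(Add(7408, -11), -1) = Pow(7397, -1) = Rational(1, 7397)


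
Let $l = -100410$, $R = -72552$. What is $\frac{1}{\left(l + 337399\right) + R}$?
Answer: $\frac{1}{164437} \approx 6.0814 \cdot 10^{-6}$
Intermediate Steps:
$\frac{1}{\left(l + 337399\right) + R} = \frac{1}{\left(-100410 + 337399\right) - 72552} = \frac{1}{236989 - 72552} = \frac{1}{164437}$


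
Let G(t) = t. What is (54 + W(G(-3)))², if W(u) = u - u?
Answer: 2916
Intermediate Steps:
W(u) = 0
(54 + W(G(-3)))² = (54 + 0)² = 54² = 2916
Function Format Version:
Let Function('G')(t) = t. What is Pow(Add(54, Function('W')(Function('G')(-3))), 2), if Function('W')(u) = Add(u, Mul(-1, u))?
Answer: 2916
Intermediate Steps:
Function('W')(u) = 0
Pow(Add(54, Function('W')(Function('G')(-3))), 2) = Pow(Add(54, 0), 2) = Pow(54, 2) = 2916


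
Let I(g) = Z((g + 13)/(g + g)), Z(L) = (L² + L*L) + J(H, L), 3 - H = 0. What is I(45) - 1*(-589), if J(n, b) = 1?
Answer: 1196432/2025 ≈ 590.83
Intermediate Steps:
H = 3 (H = 3 - 1*0 = 3 + 0 = 3)
Z(L) = 1 + 2*L² (Z(L) = (L² + L*L) + 1 = (L² + L²) + 1 = 2*L² + 1 = 1 + 2*L²)
I(g) = 1 + (13 + g)²/(2*g²) (I(g) = 1 + 2*((g + 13)/(g + g))² = 1 + 2*((13 + g)/((2*g)))² = 1 + 2*((13 + g)*(1/(2*g)))² = 1 + 2*((13 + g)/(2*g))² = 1 + 2*((13 + g)²/(4*g²)) = 1 + (13 + g)²/(2*g²))
I(45) - 1*(-589) = (1 + (½)*(13 + 45)²/45²) - 1*(-589) = (1 + (½)*(1/2025)*58²) + 589 = (1 + (½)*(1/2025)*3364) + 589 = (1 + 1682/2025) + 589 = 3707/2025 + 589 = 1196432/2025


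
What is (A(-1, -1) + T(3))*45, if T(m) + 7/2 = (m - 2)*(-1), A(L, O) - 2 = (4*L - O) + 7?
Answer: 135/2 ≈ 67.500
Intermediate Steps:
A(L, O) = 9 - O + 4*L (A(L, O) = 2 + ((4*L - O) + 7) = 2 + ((-O + 4*L) + 7) = 2 + (7 - O + 4*L) = 9 - O + 4*L)
T(m) = -3/2 - m (T(m) = -7/2 + (m - 2)*(-1) = -7/2 + (-2 + m)*(-1) = -7/2 + (2 - m) = -3/2 - m)
(A(-1, -1) + T(3))*45 = ((9 - 1*(-1) + 4*(-1)) + (-3/2 - 1*3))*45 = ((9 + 1 - 4) + (-3/2 - 3))*45 = (6 - 9/2)*45 = (3/2)*45 = 135/2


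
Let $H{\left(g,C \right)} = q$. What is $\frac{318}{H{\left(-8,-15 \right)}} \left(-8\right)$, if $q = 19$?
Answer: $- \frac{2544}{19} \approx -133.89$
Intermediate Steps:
$H{\left(g,C \right)} = 19$
$\frac{318}{H{\left(-8,-15 \right)}} \left(-8\right) = \frac{318}{19} \left(-8\right) = - \frac{2544}{19}$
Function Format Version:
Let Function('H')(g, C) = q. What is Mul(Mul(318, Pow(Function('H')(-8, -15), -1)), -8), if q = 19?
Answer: Rational(-2544, 19) ≈ -133.89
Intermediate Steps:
Function('H')(g, C) = 19
Mul(Mul(318, Pow(Function('H')(-8, -15), -1)), -8) = Mul(Mul(318, Pow(19, -1)), -8) = Mul(Mul(318, Rational(1, 19)), -8) = Mul(Rational(318, 19), -8) = Rational(-2544, 19)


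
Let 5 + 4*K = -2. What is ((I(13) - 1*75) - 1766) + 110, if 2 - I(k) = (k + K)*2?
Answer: -3503/2 ≈ -1751.5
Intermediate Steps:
K = -7/4 (K = -5/4 + (¼)*(-2) = -5/4 - ½ = -7/4 ≈ -1.7500)
I(k) = 11/2 - 2*k (I(k) = 2 - (k - 7/4)*2 = 2 - (-7/4 + k)*2 = 2 - (-7/2 + 2*k) = 2 + (7/2 - 2*k) = 11/2 - 2*k)
((I(13) - 1*75) - 1766) + 110 = (((11/2 - 2*13) - 1*75) - 1766) + 110 = (((11/2 - 26) - 75) - 1766) + 110 = ((-41/2 - 75) - 1766) + 110 = (-191/2 - 1766) + 110 = -3723/2 + 110 = -3503/2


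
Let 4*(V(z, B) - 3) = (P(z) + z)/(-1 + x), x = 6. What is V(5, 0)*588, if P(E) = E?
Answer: 2058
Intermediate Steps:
V(z, B) = 3 + z/10 (V(z, B) = 3 + ((z + z)/(-1 + 6))/4 = 3 + ((2*z)/5)/4 = 3 + ((2*z)*(⅕))/4 = 3 + (2*z/5)/4 = 3 + z/10)
V(5, 0)*588 = (3 + (⅒)*5)*588 = (3 + ½)*588 = (7/2)*588 = 2058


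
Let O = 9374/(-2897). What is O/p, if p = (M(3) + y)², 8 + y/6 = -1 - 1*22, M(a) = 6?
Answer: -4687/46931400 ≈ -9.9869e-5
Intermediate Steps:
y = -186 (y = -48 + 6*(-1 - 1*22) = -48 + 6*(-1 - 22) = -48 + 6*(-23) = -48 - 138 = -186)
p = 32400 (p = (6 - 186)² = (-180)² = 32400)
O = -9374/2897 (O = 9374*(-1/2897) = -9374/2897 ≈ -3.2358)
O/p = -9374/2897/32400 = -9374/2897*1/32400 = -4687/46931400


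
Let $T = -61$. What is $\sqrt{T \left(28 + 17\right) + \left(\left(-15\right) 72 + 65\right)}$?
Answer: $4 i \sqrt{235} \approx 61.319 i$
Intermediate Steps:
$\sqrt{T \left(28 + 17\right) + \left(\left(-15\right) 72 + 65\right)} = \sqrt{- 61 \left(28 + 17\right) + \left(\left(-15\right) 72 + 65\right)} = \sqrt{\left(-61\right) 45 + \left(-1080 + 65\right)} = \sqrt{-2745 - 1015} = \sqrt{-3760} = 4 i \sqrt{235}$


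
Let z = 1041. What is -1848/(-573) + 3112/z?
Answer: 1235648/198831 ≈ 6.2146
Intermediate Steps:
-1848/(-573) + 3112/z = -1848/(-573) + 3112/1041 = -1848*(-1/573) + 3112*(1/1041) = 616/191 + 3112/1041 = 1235648/198831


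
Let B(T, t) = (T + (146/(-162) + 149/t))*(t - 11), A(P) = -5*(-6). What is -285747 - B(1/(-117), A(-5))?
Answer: -3009727571/10530 ≈ -2.8582e+5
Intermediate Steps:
A(P) = 30
B(T, t) = (-11 + t)*(-73/81 + T + 149/t) (B(T, t) = (T + (146*(-1/162) + 149/t))*(-11 + t) = (T + (-73/81 + 149/t))*(-11 + t) = (-73/81 + T + 149/t)*(-11 + t) = (-11 + t)*(-73/81 + T + 149/t))
-285747 - B(1/(-117), A(-5)) = -285747 - (12872/81 - 1639/30 - 11/(-117) - 73/81*30 + 30/(-117)) = -285747 - (12872/81 - 1639*1/30 - 11*(-1/117) - 730/27 - 1/117*30) = -285747 - (12872/81 - 1639/30 + 11/117 - 730/27 - 10/39) = -285747 - 1*811661/10530 = -285747 - 811661/10530 = -3009727571/10530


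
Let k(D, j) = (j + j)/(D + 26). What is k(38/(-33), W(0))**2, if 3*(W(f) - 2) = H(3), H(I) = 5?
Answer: 14641/168100 ≈ 0.087097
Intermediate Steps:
W(f) = 11/3 (W(f) = 2 + (1/3)*5 = 2 + 5/3 = 11/3)
k(D, j) = 2*j/(26 + D) (k(D, j) = (2*j)/(26 + D) = 2*j/(26 + D))
k(38/(-33), W(0))**2 = (2*(11/3)/(26 + 38/(-33)))**2 = (2*(11/3)/(26 + 38*(-1/33)))**2 = (2*(11/3)/(26 - 38/33))**2 = (2*(11/3)/(820/33))**2 = (2*(11/3)*(33/820))**2 = (121/410)**2 = 14641/168100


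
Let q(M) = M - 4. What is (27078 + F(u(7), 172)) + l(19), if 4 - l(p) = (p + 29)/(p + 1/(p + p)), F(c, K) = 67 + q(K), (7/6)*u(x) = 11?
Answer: 6582789/241 ≈ 27314.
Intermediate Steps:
q(M) = -4 + M
u(x) = 66/7 (u(x) = (6/7)*11 = 66/7)
F(c, K) = 63 + K (F(c, K) = 67 + (-4 + K) = 63 + K)
l(p) = 4 - (29 + p)/(p + 1/(2*p)) (l(p) = 4 - (p + 29)/(p + 1/(p + p)) = 4 - (29 + p)/(p + 1/(2*p)))
(27078 + F(u(7), 172)) + l(19) = (27078 + (63 + 172)) + 2*(2 - 29*19 + 3*19**2)/(1 + 2*19**2) = (27078 + 235) + 2*(2 - 551 + 3*361)/(1 + 2*361) = 27313 + 2*(2 - 551 + 1083)/(1 + 722) = 27313 + 2*534/723 = 27313 + 2*(1/723)*534 = 27313 + 356/241 = 6582789/241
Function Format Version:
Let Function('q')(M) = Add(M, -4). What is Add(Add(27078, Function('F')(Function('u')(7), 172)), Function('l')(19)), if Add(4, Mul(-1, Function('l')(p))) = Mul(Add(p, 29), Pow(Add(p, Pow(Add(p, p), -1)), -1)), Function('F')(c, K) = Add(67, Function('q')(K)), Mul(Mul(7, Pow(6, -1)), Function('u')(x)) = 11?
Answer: Rational(6582789, 241) ≈ 27314.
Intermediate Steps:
Function('q')(M) = Add(-4, M)
Function('u')(x) = Rational(66, 7) (Function('u')(x) = Mul(Rational(6, 7), 11) = Rational(66, 7))
Function('F')(c, K) = Add(63, K) (Function('F')(c, K) = Add(67, Add(-4, K)) = Add(63, K))
Function('l')(p) = Add(4, Mul(-1, Pow(Add(p, Mul(Rational(1, 2), Pow(p, -1))), -1), Add(29, p))) (Function('l')(p) = Add(4, Mul(-1, Mul(Add(p, 29), Pow(Add(p, Pow(Add(p, p), -1)), -1)))) = Add(4, Mul(-1, Mul(Add(29, p), Pow(Add(p, Pow(Mul(2, p), -1)), -1)))) = Add(4, Mul(-1, Mul(Add(29, p), Pow(Add(p, Mul(Rational(1, 2), Pow(p, -1))), -1)))) = Add(4, Mul(-1, Mul(Pow(Add(p, Mul(Rational(1, 2), Pow(p, -1))), -1), Add(29, p)))) = Add(4, Mul(-1, Pow(Add(p, Mul(Rational(1, 2), Pow(p, -1))), -1), Add(29, p))))
Add(Add(27078, Function('F')(Function('u')(7), 172)), Function('l')(19)) = Add(Add(27078, Add(63, 172)), Mul(2, Pow(Add(1, Mul(2, Pow(19, 2))), -1), Add(2, Mul(-29, 19), Mul(3, Pow(19, 2))))) = Add(Add(27078, 235), Mul(2, Pow(Add(1, Mul(2, 361)), -1), Add(2, -551, Mul(3, 361)))) = Add(27313, Mul(2, Pow(Add(1, 722), -1), Add(2, -551, 1083))) = Add(27313, Mul(2, Pow(723, -1), 534)) = Add(27313, Mul(2, Rational(1, 723), 534)) = Add(27313, Rational(356, 241)) = Rational(6582789, 241)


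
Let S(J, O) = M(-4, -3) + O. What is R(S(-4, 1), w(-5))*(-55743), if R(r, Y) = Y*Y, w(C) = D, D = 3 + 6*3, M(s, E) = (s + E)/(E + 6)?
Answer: -24582663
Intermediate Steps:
M(s, E) = (E + s)/(6 + E)
S(J, O) = -7/3 + O (S(J, O) = (-3 - 4)/(6 - 3) + O = -7/3 + O)
D = 21 (D = 3 + 18 = 21)
w(C) = 21
R(r, Y) = Y²
R(S(-4, 1), w(-5))*(-55743) = 21²*(-55743) = 441*(-55743) = -24582663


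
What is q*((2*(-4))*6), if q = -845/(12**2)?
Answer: 845/3 ≈ 281.67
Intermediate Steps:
q = -845/144 ≈ -5.8681
q*((2*(-4))*6) = -845*2*(-4)*6/144 = -(-845)*6/18 = -845/144*(-48) = 845/3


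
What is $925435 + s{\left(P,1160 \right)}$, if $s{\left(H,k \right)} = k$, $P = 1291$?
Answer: $926595$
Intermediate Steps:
$925435 + s{\left(P,1160 \right)} = 925435 + 1160 = 926595$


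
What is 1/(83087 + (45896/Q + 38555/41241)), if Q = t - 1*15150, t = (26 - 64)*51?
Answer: 29363592/2439681353125 ≈ 1.2036e-5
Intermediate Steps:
t = -1938 (t = -38*51 = -1938)
Q = -17088 (Q = -1938 - 1*15150 = -1938 - 15150 = -17088)
1/(83087 + (45896/Q + 38555/41241)) = 1/(83087 + (45896/(-17088) + 38555/41241)) = 1/(83087 + (45896*(-1/17088) + 38555*(1/41241))) = 1/(83087 + (-5737/2136 + 38555/41241)) = 1/(83087 - 51415379/29363592) = 1/(2439681353125/29363592) = 29363592/2439681353125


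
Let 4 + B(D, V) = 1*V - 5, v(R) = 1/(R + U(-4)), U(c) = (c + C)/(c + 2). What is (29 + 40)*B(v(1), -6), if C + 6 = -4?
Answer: -1035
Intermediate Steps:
C = -10 (C = -6 - 4 = -10)
U(c) = (-10 + c)/(2 + c) (U(c) = (c - 10)/(c + 2) = (-10 + c)/(2 + c))
v(R) = 1/(7 + R) (v(R) = 1/(R + (-10 - 4)/(2 - 4)) = 1/(R - 14/(-2)) = 1/(R - 1/2*(-14)) = 1/(R + 7) = 1/(7 + R))
B(D, V) = -9 + V (B(D, V) = -4 + (1*V - 5) = -4 + (V - 5) = -4 + (-5 + V) = -9 + V)
(29 + 40)*B(v(1), -6) = (29 + 40)*(-9 - 6) = 69*(-15) = -1035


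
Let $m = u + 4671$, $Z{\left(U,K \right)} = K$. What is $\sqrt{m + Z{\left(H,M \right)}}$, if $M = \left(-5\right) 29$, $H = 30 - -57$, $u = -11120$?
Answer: $i \sqrt{6594} \approx 81.203 i$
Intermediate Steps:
$H = 87$ ($H = 30 + 57 = 87$)
$M = -145$
$m = -6449$ ($m = -11120 + 4671 = -6449$)
$\sqrt{m + Z{\left(H,M \right)}} = \sqrt{-6449 - 145} = \sqrt{-6594} = i \sqrt{6594}$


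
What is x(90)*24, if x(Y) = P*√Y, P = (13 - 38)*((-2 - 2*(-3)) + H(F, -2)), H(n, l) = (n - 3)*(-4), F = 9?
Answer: 36000*√10 ≈ 1.1384e+5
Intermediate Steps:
H(n, l) = 12 - 4*n (H(n, l) = (-3 + n)*(-4) = 12 - 4*n)
P = 500 (P = (13 - 38)*((-2 - 2*(-3)) + (12 - 4*9)) = -25*((-2 + 6) + (12 - 36)) = -25*(4 - 24) = -25*(-20) = 500)
x(Y) = 500*√Y
x(90)*24 = (500*√90)*24 = (500*(3*√10))*24 = (1500*√10)*24 = 36000*√10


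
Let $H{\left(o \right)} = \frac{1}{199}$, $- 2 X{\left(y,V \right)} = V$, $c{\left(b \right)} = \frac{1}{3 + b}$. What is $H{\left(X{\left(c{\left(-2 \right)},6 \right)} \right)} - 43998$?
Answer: $- \frac{8755601}{199} \approx -43998.0$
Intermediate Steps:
$X{\left(y,V \right)} = - \frac{V}{2}$
$H{\left(o \right)} = \frac{1}{199}$
$H{\left(X{\left(c{\left(-2 \right)},6 \right)} \right)} - 43998 = \frac{1}{199} - 43998 = - \frac{8755601}{199}$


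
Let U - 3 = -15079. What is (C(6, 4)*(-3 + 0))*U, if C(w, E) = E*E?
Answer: 723648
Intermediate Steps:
U = -15076 (U = 3 - 15079 = -15076)
C(w, E) = E²
(C(6, 4)*(-3 + 0))*U = (4²*(-3 + 0))*(-15076) = (16*(-3))*(-15076) = -48*(-15076) = 723648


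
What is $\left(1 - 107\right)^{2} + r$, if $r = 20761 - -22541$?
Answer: $54538$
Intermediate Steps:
$r = 43302$ ($r = 20761 + 22541 = 43302$)
$\left(1 - 107\right)^{2} + r = \left(1 - 107\right)^{2} + 43302 = \left(-106\right)^{2} + 43302 = 11236 + 43302 = 54538$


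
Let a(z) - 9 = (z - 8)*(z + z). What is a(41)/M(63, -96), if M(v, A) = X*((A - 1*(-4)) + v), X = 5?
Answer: -543/29 ≈ -18.724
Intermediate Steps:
M(v, A) = 20 + 5*A + 5*v (M(v, A) = 5*((A - 1*(-4)) + v) = 5*((A + 4) + v) = 5*((4 + A) + v) = 5*(4 + A + v) = 20 + 5*A + 5*v)
a(z) = 9 + 2*z*(-8 + z) (a(z) = 9 + (z - 8)*(z + z) = 9 + (-8 + z)*(2*z) = 9 + 2*z*(-8 + z))
a(41)/M(63, -96) = (9 - 16*41 + 2*41²)/(20 + 5*(-96) + 5*63) = (9 - 656 + 2*1681)/(20 - 480 + 315) = (9 - 656 + 3362)/(-145) = 2715*(-1/145) = -543/29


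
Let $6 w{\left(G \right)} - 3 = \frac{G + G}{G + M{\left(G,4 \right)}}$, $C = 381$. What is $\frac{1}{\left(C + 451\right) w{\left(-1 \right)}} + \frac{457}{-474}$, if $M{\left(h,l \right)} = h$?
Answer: $- \frac{379513}{394368} \approx -0.96233$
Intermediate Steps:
$w{\left(G \right)} = \frac{2}{3}$ ($w{\left(G \right)} = \frac{1}{2} + \frac{\left(G + G\right) \frac{1}{G + G}}{6} = \frac{1}{2} + \frac{2 G \frac{1}{2 G}}{6} = \frac{1}{2} + \frac{1}{6} \cdot 1 = \frac{1}{2} + \frac{1}{6} = \frac{2}{3}$)
$\frac{1}{\left(C + 451\right) w{\left(-1 \right)}} + \frac{457}{-474} = \frac{1}{\left(381 + 451\right) \frac{2}{3}} + \frac{457}{-474} = \frac{1}{832} \cdot \frac{3}{2} + 457 \left(- \frac{1}{474}\right) = \frac{1}{832} \cdot \frac{3}{2} - \frac{457}{474} = \frac{3}{1664} - \frac{457}{474} = - \frac{379513}{394368}$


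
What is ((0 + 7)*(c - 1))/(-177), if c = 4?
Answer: -7/59 ≈ -0.11864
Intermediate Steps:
((0 + 7)*(c - 1))/(-177) = ((0 + 7)*(4 - 1))/(-177) = -7*3/177 = -1/177*21 = -7/59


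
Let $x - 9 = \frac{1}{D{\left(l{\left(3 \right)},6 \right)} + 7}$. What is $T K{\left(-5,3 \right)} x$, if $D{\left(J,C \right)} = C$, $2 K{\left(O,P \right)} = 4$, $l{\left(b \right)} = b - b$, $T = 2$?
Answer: $\frac{472}{13} \approx 36.308$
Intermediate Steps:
$l{\left(b \right)} = 0$
$K{\left(O,P \right)} = 2$ ($K{\left(O,P \right)} = \frac{1}{2} \cdot 4 = 2$)
$x = \frac{118}{13}$ ($x = 9 + \frac{1}{6 + 7} = 9 + \frac{1}{13} = \frac{118}{13} \approx 9.0769$)
$T K{\left(-5,3 \right)} x = 2 \cdot 2 \cdot \frac{118}{13} = 4 \cdot \frac{118}{13} = \frac{472}{13}$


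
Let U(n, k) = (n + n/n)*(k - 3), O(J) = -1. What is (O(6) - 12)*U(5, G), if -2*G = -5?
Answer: 39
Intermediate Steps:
G = 5/2 (G = -½*(-5) = 5/2 ≈ 2.5000)
U(n, k) = (1 + n)*(-3 + k) (U(n, k) = (n + 1)*(-3 + k) = (1 + n)*(-3 + k))
(O(6) - 12)*U(5, G) = (-1 - 12)*(-3 + 5/2 - 3*5 + (5/2)*5) = -13*(-3 + 5/2 - 15 + 25/2) = -13*(-3) = 39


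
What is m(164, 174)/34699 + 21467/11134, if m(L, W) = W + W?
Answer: 748758065/386338666 ≈ 1.9381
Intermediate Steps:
m(L, W) = 2*W
m(164, 174)/34699 + 21467/11134 = (2*174)/34699 + 21467/11134 = 348*(1/34699) + 21467*(1/11134) = 348/34699 + 21467/11134 = 748758065/386338666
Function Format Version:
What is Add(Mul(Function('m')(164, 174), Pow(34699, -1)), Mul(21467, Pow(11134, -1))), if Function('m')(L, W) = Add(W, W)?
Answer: Rational(748758065, 386338666) ≈ 1.9381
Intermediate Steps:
Function('m')(L, W) = Mul(2, W)
Add(Mul(Function('m')(164, 174), Pow(34699, -1)), Mul(21467, Pow(11134, -1))) = Add(Mul(Mul(2, 174), Pow(34699, -1)), Mul(21467, Pow(11134, -1))) = Add(Mul(348, Rational(1, 34699)), Mul(21467, Rational(1, 11134))) = Add(Rational(348, 34699), Rational(21467, 11134)) = Rational(748758065, 386338666)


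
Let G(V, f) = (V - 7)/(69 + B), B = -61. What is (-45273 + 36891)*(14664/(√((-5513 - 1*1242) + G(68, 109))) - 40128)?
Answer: 336352896 + 81942432*I*√107958/17993 ≈ 3.3635e+8 + 1.4963e+6*I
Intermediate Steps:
G(V, f) = -7/8 + V/8 (G(V, f) = (V - 7)/(69 - 61) = (-7 + V)/8 = (-7 + V)*(⅛) = -7/8 + V/8)
(-45273 + 36891)*(14664/(√((-5513 - 1*1242) + G(68, 109))) - 40128) = (-45273 + 36891)*(14664/(√((-5513 - 1*1242) + (-7/8 + (⅛)*68))) - 40128) = -8382*(14664/(√((-5513 - 1242) + (-7/8 + 17/2))) - 40128) = -8382*(14664/(√(-6755 + 61/8)) - 40128) = -8382*(14664/(√(-53979/8)) - 40128) = -8382*(14664/((I*√107958/4)) - 40128) = -8382*(14664*(-2*I*√107958/53979) - 40128) = -8382*(-9776*I*√107958/17993 - 40128) = -8382*(-40128 - 9776*I*√107958/17993) = 336352896 + 81942432*I*√107958/17993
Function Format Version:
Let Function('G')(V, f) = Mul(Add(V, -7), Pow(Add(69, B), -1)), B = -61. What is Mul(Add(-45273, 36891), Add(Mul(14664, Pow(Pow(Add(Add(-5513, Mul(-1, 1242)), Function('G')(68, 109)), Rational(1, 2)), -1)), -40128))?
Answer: Add(336352896, Mul(Rational(81942432, 17993), I, Pow(107958, Rational(1, 2)))) ≈ Add(3.3635e+8, Mul(1.4963e+6, I))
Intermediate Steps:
Function('G')(V, f) = Add(Rational(-7, 8), Mul(Rational(1, 8), V)) (Function('G')(V, f) = Mul(Add(V, -7), Pow(Add(69, -61), -1)) = Mul(Add(-7, V), Pow(8, -1)) = Mul(Add(-7, V), Rational(1, 8)) = Add(Rational(-7, 8), Mul(Rational(1, 8), V)))
Mul(Add(-45273, 36891), Add(Mul(14664, Pow(Pow(Add(Add(-5513, Mul(-1, 1242)), Function('G')(68, 109)), Rational(1, 2)), -1)), -40128)) = Mul(Add(-45273, 36891), Add(Mul(14664, Pow(Pow(Add(Add(-5513, Mul(-1, 1242)), Add(Rational(-7, 8), Mul(Rational(1, 8), 68))), Rational(1, 2)), -1)), -40128)) = Mul(-8382, Add(Mul(14664, Pow(Pow(Add(Add(-5513, -1242), Add(Rational(-7, 8), Rational(17, 2))), Rational(1, 2)), -1)), -40128)) = Mul(-8382, Add(Mul(14664, Pow(Pow(Add(-6755, Rational(61, 8)), Rational(1, 2)), -1)), -40128)) = Mul(-8382, Add(Mul(14664, Pow(Pow(Rational(-53979, 8), Rational(1, 2)), -1)), -40128)) = Mul(-8382, Add(Mul(14664, Pow(Mul(Rational(1, 4), I, Pow(107958, Rational(1, 2))), -1)), -40128)) = Mul(-8382, Add(Mul(14664, Mul(Rational(-2, 53979), I, Pow(107958, Rational(1, 2)))), -40128)) = Mul(-8382, Add(Mul(Rational(-9776, 17993), I, Pow(107958, Rational(1, 2))), -40128)) = Mul(-8382, Add(-40128, Mul(Rational(-9776, 17993), I, Pow(107958, Rational(1, 2))))) = Add(336352896, Mul(Rational(81942432, 17993), I, Pow(107958, Rational(1, 2))))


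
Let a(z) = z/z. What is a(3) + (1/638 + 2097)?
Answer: 1338525/638 ≈ 2098.0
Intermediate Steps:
a(z) = 1
a(3) + (1/638 + 2097) = 1 + (1/638 + 2097) = 1 + 1337887/638 = 1338525/638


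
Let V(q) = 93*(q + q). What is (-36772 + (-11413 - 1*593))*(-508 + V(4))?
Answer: -11511608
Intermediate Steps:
V(q) = 186*q (V(q) = 93*(2*q) = 186*q)
(-36772 + (-11413 - 1*593))*(-508 + V(4)) = (-36772 + (-11413 - 1*593))*(-508 + 186*4) = (-36772 + (-11413 - 593))*(-508 + 744) = (-36772 - 12006)*236 = -48778*236 = -11511608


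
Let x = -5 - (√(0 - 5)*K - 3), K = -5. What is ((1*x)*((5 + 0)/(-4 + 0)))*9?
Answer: 45/2 - 225*I*√5/4 ≈ 22.5 - 125.78*I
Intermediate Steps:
x = -2 + 5*I*√5 (x = -5 - (√(0 - 5)*(-5) - 3) = -5 - (√(-5)*(-5) - 3) = -5 - ((I*√5)*(-5) - 3) = -5 - (-5*I*√5 - 3) = -5 - (-3 - 5*I*√5) = -5 + (3 + 5*I*√5) = -2 + 5*I*√5 ≈ -2.0 + 11.18*I)
((1*x)*((5 + 0)/(-4 + 0)))*9 = ((1*(-2 + 5*I*√5))*((5 + 0)/(-4 + 0)))*9 = ((-2 + 5*I*√5)*(5/(-4)))*9 = ((-2 + 5*I*√5)*(5*(-¼)))*9 = ((-2 + 5*I*√5)*(-5/4))*9 = (5/2 - 25*I*√5/4)*9 = 45/2 - 225*I*√5/4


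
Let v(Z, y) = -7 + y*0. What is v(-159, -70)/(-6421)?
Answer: 7/6421 ≈ 0.0010902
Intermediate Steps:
v(Z, y) = -7 (v(Z, y) = -7 + 0 = -7)
v(-159, -70)/(-6421) = -7/(-6421) = -7*(-1/6421) = 7/6421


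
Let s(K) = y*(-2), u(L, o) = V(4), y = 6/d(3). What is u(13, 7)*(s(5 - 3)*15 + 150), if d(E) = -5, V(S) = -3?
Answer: -558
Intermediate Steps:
y = -6/5 (y = 6/(-5) = 6*(-⅕) = -6/5 ≈ -1.2000)
u(L, o) = -3
s(K) = 12/5 (s(K) = -6/5*(-2) = 12/5)
u(13, 7)*(s(5 - 3)*15 + 150) = -3*((12/5)*15 + 150) = -3*(36 + 150) = -3*186 = -558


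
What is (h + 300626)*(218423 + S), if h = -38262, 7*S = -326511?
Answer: 315479591800/7 ≈ 4.5069e+10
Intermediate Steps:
S = -326511/7 (S = (⅐)*(-326511) = -326511/7 ≈ -46644.)
(h + 300626)*(218423 + S) = (-38262 + 300626)*(218423 - 326511/7) = 262364*(1202450/7) = 315479591800/7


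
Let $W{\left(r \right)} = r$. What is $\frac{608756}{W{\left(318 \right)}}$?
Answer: $\frac{304378}{159} \approx 1914.3$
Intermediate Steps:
$\frac{608756}{W{\left(318 \right)}} = \frac{608756}{318} = 608756 \cdot \frac{1}{318} = \frac{304378}{159}$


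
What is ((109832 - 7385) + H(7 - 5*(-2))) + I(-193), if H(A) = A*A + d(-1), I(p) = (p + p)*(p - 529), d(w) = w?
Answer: 381427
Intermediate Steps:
I(p) = 2*p*(-529 + p) (I(p) = (2*p)*(-529 + p) = 2*p*(-529 + p))
H(A) = -1 + A² (H(A) = A*A - 1 = A² - 1 = -1 + A²)
((109832 - 7385) + H(7 - 5*(-2))) + I(-193) = ((109832 - 7385) + (-1 + (7 - 5*(-2))²)) + 2*(-193)*(-529 - 193) = (102447 + (-1 + (7 + 10)²)) + 2*(-193)*(-722) = (102447 + (-1 + 17²)) + 278692 = (102447 + (-1 + 289)) + 278692 = (102447 + 288) + 278692 = 102735 + 278692 = 381427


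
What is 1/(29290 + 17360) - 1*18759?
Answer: -875107349/46650 ≈ -18759.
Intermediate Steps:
1/(29290 + 17360) - 1*18759 = 1/46650 - 18759 = -875107349/46650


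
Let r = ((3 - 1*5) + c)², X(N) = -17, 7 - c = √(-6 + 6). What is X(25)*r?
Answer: -425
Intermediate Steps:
c = 7 (c = 7 - √(-6 + 6) = 7 - √0 = 7 - 1*0 = 7 + 0 = 7)
r = 25 (r = ((3 - 1*5) + 7)² = ((3 - 5) + 7)² = (-2 + 7)² = 5² = 25)
X(25)*r = -17*25 = -425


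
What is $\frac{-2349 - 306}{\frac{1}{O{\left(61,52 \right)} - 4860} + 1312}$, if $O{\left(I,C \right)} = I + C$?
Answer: $- \frac{1400365}{692007} \approx -2.0236$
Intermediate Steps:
$O{\left(I,C \right)} = C + I$
$\frac{-2349 - 306}{\frac{1}{O{\left(61,52 \right)} - 4860} + 1312} = \frac{-2349 - 306}{\frac{1}{\left(52 + 61\right) - 4860} + 1312} = - \frac{2655}{\frac{1}{113 - 4860} + 1312} = - \frac{2655}{\frac{1}{-4747} + 1312} = - \frac{2655}{- \frac{1}{4747} + 1312} = - \frac{2655}{\frac{6228063}{4747}} = \left(-2655\right) \frac{4747}{6228063} = - \frac{1400365}{692007}$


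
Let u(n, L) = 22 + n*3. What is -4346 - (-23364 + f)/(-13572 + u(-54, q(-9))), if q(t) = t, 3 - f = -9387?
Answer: -29803163/6856 ≈ -4347.0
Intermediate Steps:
f = 9390 (f = 3 - 1*(-9387) = 3 + 9387 = 9390)
u(n, L) = 22 + 3*n
-4346 - (-23364 + f)/(-13572 + u(-54, q(-9))) = -4346 - (-23364 + 9390)/(-13572 + (22 + 3*(-54))) = -4346 - (-13974)/(-13572 + (22 - 162)) = -4346 - (-13974)/(-13572 - 140) = -4346 - (-13974)/(-13712) = -4346 - (-13974)*(-1)/13712 = -4346 - 1*6987/6856 = -4346 - 6987/6856 = -29803163/6856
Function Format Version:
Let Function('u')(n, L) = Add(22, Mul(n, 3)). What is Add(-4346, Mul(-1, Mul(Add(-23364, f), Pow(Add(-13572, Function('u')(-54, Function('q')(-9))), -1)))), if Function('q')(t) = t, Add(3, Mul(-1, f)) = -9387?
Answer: Rational(-29803163, 6856) ≈ -4347.0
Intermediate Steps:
f = 9390 (f = Add(3, Mul(-1, -9387)) = Add(3, 9387) = 9390)
Function('u')(n, L) = Add(22, Mul(3, n))
Add(-4346, Mul(-1, Mul(Add(-23364, f), Pow(Add(-13572, Function('u')(-54, Function('q')(-9))), -1)))) = Add(-4346, Mul(-1, Mul(Add(-23364, 9390), Pow(Add(-13572, Add(22, Mul(3, -54))), -1)))) = Add(-4346, Mul(-1, Mul(-13974, Pow(Add(-13572, Add(22, -162)), -1)))) = Add(-4346, Mul(-1, Mul(-13974, Pow(Add(-13572, -140), -1)))) = Add(-4346, Mul(-1, Mul(-13974, Pow(-13712, -1)))) = Add(-4346, Mul(-1, Mul(-13974, Rational(-1, 13712)))) = Add(-4346, Mul(-1, Rational(6987, 6856))) = Add(-4346, Rational(-6987, 6856)) = Rational(-29803163, 6856)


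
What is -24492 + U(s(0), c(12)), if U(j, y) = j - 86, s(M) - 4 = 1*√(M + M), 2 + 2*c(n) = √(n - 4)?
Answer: -24574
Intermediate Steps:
c(n) = -1 + √(-4 + n)/2 (c(n) = -1 + √(n - 4)/2 = -1 + √(-4 + n)/2)
s(M) = 4 + √2*√M (s(M) = 4 + 1*√(M + M) = 4 + 1*√(2*M) = 4 + 1*(√2*√M) = 4 + √2*√M)
U(j, y) = -86 + j
-24492 + U(s(0), c(12)) = -24492 + (-86 + (4 + √2*√0)) = -24492 + (-86 + (4 + √2*0)) = -24492 + (-86 + (4 + 0)) = -24492 + (-86 + 4) = -24492 - 82 = -24574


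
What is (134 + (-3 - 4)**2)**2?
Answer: 33489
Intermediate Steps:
(134 + (-3 - 4)**2)**2 = (134 + (-7)**2)**2 = (134 + 49)**2 = 183**2 = 33489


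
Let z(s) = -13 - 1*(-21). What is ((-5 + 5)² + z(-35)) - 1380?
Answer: -1372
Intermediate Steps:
z(s) = 8 (z(s) = -13 + 21 = 8)
((-5 + 5)² + z(-35)) - 1380 = ((-5 + 5)² + 8) - 1380 = (0² + 8) - 1380 = (0 + 8) - 1380 = 8 - 1380 = -1372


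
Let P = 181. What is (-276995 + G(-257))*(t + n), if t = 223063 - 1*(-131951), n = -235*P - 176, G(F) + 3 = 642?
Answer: -86306807868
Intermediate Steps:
G(F) = 639 (G(F) = -3 + 642 = 639)
n = -42711 (n = -235*181 - 176 = -42535 - 176 = -42711)
t = 355014 (t = 223063 + 131951 = 355014)
(-276995 + G(-257))*(t + n) = (-276995 + 639)*(355014 - 42711) = -276356*312303 = -86306807868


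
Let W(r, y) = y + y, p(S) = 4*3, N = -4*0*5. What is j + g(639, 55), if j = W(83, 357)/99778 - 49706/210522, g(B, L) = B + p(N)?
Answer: 488205281677/750195147 ≈ 650.77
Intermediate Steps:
N = 0 (N = 0*5 = 0)
p(S) = 12
W(r, y) = 2*y
g(B, L) = 12 + B (g(B, L) = B + 12 = 12 + B)
j = -171759020/750195147 (j = (2*357)/99778 - 49706/210522 = 714*(1/99778) - 49706*1/210522 = 51/7127 - 24853/105261 = -171759020/750195147 ≈ -0.22895)
j + g(639, 55) = -171759020/750195147 + (12 + 639) = -171759020/750195147 + 651 = 488205281677/750195147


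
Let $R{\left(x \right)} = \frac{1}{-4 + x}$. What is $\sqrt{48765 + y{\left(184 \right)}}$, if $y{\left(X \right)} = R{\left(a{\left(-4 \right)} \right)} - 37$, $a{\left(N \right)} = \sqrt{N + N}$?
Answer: $\frac{\sqrt{2} \sqrt{\frac{194911 - 97456 i \sqrt{2}}{2 - i \sqrt{2}}}}{2} \approx 220.74 - 0.00026694 i$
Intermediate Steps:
$a{\left(N \right)} = \sqrt{2} \sqrt{N}$ ($a{\left(N \right)} = \sqrt{2 N} = \sqrt{2} \sqrt{N}$)
$y{\left(X \right)} = -37 + \frac{1}{-4 + 2 i \sqrt{2}}$ ($y{\left(X \right)} = \frac{1}{-4 + \sqrt{2} \sqrt{-4}} - 37 = \frac{1}{-4 + \sqrt{2} \cdot 2 i} - 37 = \frac{1}{-4 + 2 i \sqrt{2}} - 37 = -37 + \frac{1}{-4 + 2 i \sqrt{2}}$)
$\sqrt{48765 + y{\left(184 \right)}} = \sqrt{48765 - \left(\frac{223}{6} + \frac{i \sqrt{2}}{12}\right)} = \sqrt{\frac{292367}{6} - \frac{i \sqrt{2}}{12}}$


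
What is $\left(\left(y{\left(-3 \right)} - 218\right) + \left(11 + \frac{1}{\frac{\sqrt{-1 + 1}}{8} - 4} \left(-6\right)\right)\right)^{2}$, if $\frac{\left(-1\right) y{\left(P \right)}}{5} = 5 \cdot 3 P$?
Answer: $\frac{1521}{4} \approx 380.25$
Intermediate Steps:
$y{\left(P \right)} = - 75 P$ ($y{\left(P \right)} = - 5 \cdot 5 \cdot 3 P = - 5 \cdot 15 P = - 75 P$)
$\left(\left(y{\left(-3 \right)} - 218\right) + \left(11 + \frac{1}{\frac{\sqrt{-1 + 1}}{8} - 4} \left(-6\right)\right)\right)^{2} = \left(\left(\left(-75\right) \left(-3\right) - 218\right) + \left(11 + \frac{1}{\frac{\sqrt{-1 + 1}}{8} - 4} \left(-6\right)\right)\right)^{2} = \left(\left(225 - 218\right) + \left(11 + \frac{1}{\sqrt{0} \cdot \frac{1}{8} - 4} \left(-6\right)\right)\right)^{2} = \left(7 + \left(11 + \frac{1}{0 \cdot \frac{1}{8} - 4} \left(-6\right)\right)\right)^{2} = \left(7 + \left(11 + \frac{1}{0 - 4} \left(-6\right)\right)\right)^{2} = \left(7 + \left(11 + \frac{1}{-4} \left(-6\right)\right)\right)^{2} = \left(7 + \left(11 - - \frac{3}{2}\right)\right)^{2} = \left(7 + \left(11 + \frac{3}{2}\right)\right)^{2} = \left(7 + \frac{25}{2}\right)^{2} = \left(\frac{39}{2}\right)^{2} = \frac{1521}{4}$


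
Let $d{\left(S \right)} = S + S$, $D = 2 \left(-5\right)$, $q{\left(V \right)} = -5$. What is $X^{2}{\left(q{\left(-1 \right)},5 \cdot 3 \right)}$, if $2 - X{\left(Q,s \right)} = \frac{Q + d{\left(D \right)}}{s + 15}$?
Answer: $\frac{289}{36} \approx 8.0278$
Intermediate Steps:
$D = -10$
$d{\left(S \right)} = 2 S$
$X{\left(Q,s \right)} = 2 - \frac{-20 + Q}{15 + s}$ ($X{\left(Q,s \right)} = 2 - \frac{Q + 2 \left(-10\right)}{s + 15} = 2 - \frac{Q - 20}{15 + s} = 2 - \frac{-20 + Q}{15 + s}$)
$X^{2}{\left(q{\left(-1 \right)},5 \cdot 3 \right)} = \left(\frac{50 - -5 + 2 \cdot 5 \cdot 3}{15 + 5 \cdot 3}\right)^{2} = \left(\frac{50 + 5 + 2 \cdot 15}{15 + 15}\right)^{2} = \left(\frac{50 + 5 + 30}{30}\right)^{2} = \left(\frac{1}{30} \cdot 85\right)^{2} = \left(\frac{17}{6}\right)^{2} = \frac{289}{36}$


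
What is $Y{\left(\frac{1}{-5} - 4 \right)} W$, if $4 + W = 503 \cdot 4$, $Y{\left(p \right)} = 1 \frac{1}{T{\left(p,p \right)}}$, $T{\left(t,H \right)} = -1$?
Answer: $-2008$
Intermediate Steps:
$Y{\left(p \right)} = -1$ ($Y{\left(p \right)} = 1 \frac{1}{-1} = 1 \left(-1\right) = -1$)
$W = 2008$ ($W = -4 + 503 \cdot 4 = -4 + 2012 = 2008$)
$Y{\left(\frac{1}{-5} - 4 \right)} W = \left(-1\right) 2008 = -2008$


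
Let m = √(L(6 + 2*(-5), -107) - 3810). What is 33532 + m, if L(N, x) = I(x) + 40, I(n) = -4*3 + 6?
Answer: 33532 + 8*I*√59 ≈ 33532.0 + 61.449*I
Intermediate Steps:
I(n) = -6 (I(n) = -12 + 6 = -6)
L(N, x) = 34 (L(N, x) = -6 + 40 = 34)
m = 8*I*√59 (m = √(34 - 3810) = √(-3776) = 8*I*√59 ≈ 61.449*I)
33532 + m = 33532 + 8*I*√59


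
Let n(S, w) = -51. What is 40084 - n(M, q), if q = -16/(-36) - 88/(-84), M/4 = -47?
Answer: 40135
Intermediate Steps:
M = -188 (M = 4*(-47) = -188)
q = 94/63 (q = -16*(-1/36) - 88*(-1/84) = 4/9 + 22/21 = 94/63 ≈ 1.4921)
40084 - n(M, q) = 40084 - 1*(-51) = 40084 + 51 = 40135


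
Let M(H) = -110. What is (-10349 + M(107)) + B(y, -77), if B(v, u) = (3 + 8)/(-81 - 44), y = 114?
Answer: -1307386/125 ≈ -10459.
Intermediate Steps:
B(v, u) = -11/125 (B(v, u) = 11/(-125) = 11*(-1/125) = -11/125)
(-10349 + M(107)) + B(y, -77) = (-10349 - 110) - 11/125 = -10459 - 11/125 = -1307386/125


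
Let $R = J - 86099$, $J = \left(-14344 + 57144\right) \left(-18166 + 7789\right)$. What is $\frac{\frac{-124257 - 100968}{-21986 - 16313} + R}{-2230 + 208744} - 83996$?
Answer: $- \frac{340680551565016}{3954639843} \approx -86147.0$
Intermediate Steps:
$J = -444135600$ ($J = 42800 \left(-10377\right) = -444135600$)
$R = -444221699$ ($R = -444135600 - 86099 = -444221699$)
$\frac{\frac{-124257 - 100968}{-21986 - 16313} + R}{-2230 + 208744} - 83996 = \frac{\frac{-124257 - 100968}{-21986 - 16313} - 444221699}{-2230 + 208744} - 83996 = \frac{- \frac{225225}{-38299} - 444221699}{206514} - 83996 = \left(\left(-225225\right) \left(- \frac{1}{38299}\right) - 444221699\right) \frac{1}{206514} - 83996 = \left(\frac{225225}{38299} - 444221699\right) \frac{1}{206514} - 83996 = \left(- \frac{17013246624776}{38299}\right) \frac{1}{206514} - 83996 = - \frac{8506623312388}{3954639843} - 83996 = - \frac{340680551565016}{3954639843}$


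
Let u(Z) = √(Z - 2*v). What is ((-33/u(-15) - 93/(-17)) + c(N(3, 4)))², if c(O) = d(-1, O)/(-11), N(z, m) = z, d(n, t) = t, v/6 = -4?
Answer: 2098761/34969 - 1944*√33/187 ≈ 0.29888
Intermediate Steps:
v = -24 (v = 6*(-4) = -24)
u(Z) = √(48 + Z) (u(Z) = √(Z - 2*(-24)) = √(Z + 48) = √(48 + Z))
c(O) = -O/11 (c(O) = O/(-11) = O*(-1/11) = -O/11)
((-33/u(-15) - 93/(-17)) + c(N(3, 4)))² = ((-33/√(48 - 15) - 93/(-17)) - 1/11*3)² = ((-33*√33/33 - 93*(-1/17)) - 3/11)² = ((-√33 + 93/17) - 3/11)² = ((93/17 - √33) - 3/11)² = (972/187 - √33)²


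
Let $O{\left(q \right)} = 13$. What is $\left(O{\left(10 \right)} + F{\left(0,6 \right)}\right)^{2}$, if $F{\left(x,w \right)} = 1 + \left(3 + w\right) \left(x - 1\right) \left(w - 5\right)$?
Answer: $25$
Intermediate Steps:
$F{\left(x,w \right)} = 1 + \left(-1 + x\right) \left(-5 + w\right) \left(3 + w\right)$ ($F{\left(x,w \right)} = 1 + \left(3 + w\right) \left(-1 + x\right) \left(-5 + w\right) = 1 + \left(-1 + x\right) \left(-5 + w\right) \left(3 + w\right)$)
$\left(O{\left(10 \right)} + F{\left(0,6 \right)}\right)^{2} = \left(13 + \left(16 - 6^{2} - 0 + 2 \cdot 6 + 0 \cdot 6^{2} - 12 \cdot 0\right)\right)^{2} = \left(13 + \left(16 - 36 + 0 + 12 + 0 \cdot 36 + 0\right)\right)^{2} = \left(13 + \left(16 - 36 + 0 + 12 + 0 + 0\right)\right)^{2} = \left(13 - 8\right)^{2} = 5^{2} = 25$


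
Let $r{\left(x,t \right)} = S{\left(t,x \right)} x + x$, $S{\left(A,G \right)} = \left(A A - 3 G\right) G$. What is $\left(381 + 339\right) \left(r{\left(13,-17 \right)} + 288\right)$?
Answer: $30636720$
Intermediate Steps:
$S{\left(A,G \right)} = G \left(A^{2} - 3 G\right)$ ($S{\left(A,G \right)} = \left(A^{2} - 3 G\right) G = G \left(A^{2} - 3 G\right)$)
$r{\left(x,t \right)} = x + x^{2} \left(t^{2} - 3 x\right)$ ($r{\left(x,t \right)} = x \left(t^{2} - 3 x\right) x + x = x^{2} \left(t^{2} - 3 x\right) + x = x + x^{2} \left(t^{2} - 3 x\right)$)
$\left(381 + 339\right) \left(r{\left(13,-17 \right)} + 288\right) = \left(381 + 339\right) \left(13 \left(1 + 13 \left(\left(-17\right)^{2} - 39\right)\right) + 288\right) = 720 \left(13 \left(1 + 13 \left(289 - 39\right)\right) + 288\right) = 720 \left(13 \left(1 + 13 \cdot 250\right) + 288\right) = 720 \left(13 \left(1 + 3250\right) + 288\right) = 720 \left(13 \cdot 3251 + 288\right) = 720 \left(42263 + 288\right) = 720 \cdot 42551 = 30636720$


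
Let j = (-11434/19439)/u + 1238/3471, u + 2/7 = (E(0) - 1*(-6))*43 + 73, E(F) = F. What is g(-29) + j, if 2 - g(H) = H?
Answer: 699659578031/22314208605 ≈ 31.355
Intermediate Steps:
g(H) = 2 - H
u = 2315/7 (u = -2/7 + ((0 - 1*(-6))*43 + 73) = -2/7 + ((0 + 6)*43 + 73) = -2/7 + (6*43 + 73) = -2/7 + (258 + 73) = -2/7 + 331 = 2315/7 ≈ 330.71)
j = 7919111276/22314208605 (j = (-11434/19439)/(2315/7) + 1238/3471 = -11434*1/19439*(7/2315) + 1238*(1/3471) = -11434/19439*7/2315 + 1238/3471 = -11434/6428755 + 1238/3471 = 7919111276/22314208605 ≈ 0.35489)
g(-29) + j = (2 - 1*(-29)) + 7919111276/22314208605 = (2 + 29) + 7919111276/22314208605 = 31 + 7919111276/22314208605 = 699659578031/22314208605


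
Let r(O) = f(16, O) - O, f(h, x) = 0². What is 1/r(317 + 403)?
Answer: -1/720 ≈ -0.0013889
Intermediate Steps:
f(h, x) = 0
r(O) = -O (r(O) = 0 - O = -O)
1/r(317 + 403) = 1/(-(317 + 403)) = 1/(-1*720) = 1/(-720) = -1/720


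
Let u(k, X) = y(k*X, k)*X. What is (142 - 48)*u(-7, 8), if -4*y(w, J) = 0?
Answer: 0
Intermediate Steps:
y(w, J) = 0 (y(w, J) = -¼*0 = 0)
u(k, X) = 0 (u(k, X) = 0*X = 0)
(142 - 48)*u(-7, 8) = (142 - 48)*0 = 94*0 = 0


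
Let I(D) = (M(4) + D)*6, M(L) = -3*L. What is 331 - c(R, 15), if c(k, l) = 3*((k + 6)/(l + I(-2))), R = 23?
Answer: 7642/23 ≈ 332.26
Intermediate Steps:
I(D) = -72 + 6*D (I(D) = (-3*4 + D)*6 = (-12 + D)*6 = -72 + 6*D)
c(k, l) = 3*(6 + k)/(-84 + l) (c(k, l) = 3*((k + 6)/(l + (-72 + 6*(-2)))) = 3*((6 + k)/(l + (-72 - 12))) = 3*((6 + k)/(l - 84)) = 3*((6 + k)/(-84 + l)) = 3*(6 + k)/(-84 + l))
331 - c(R, 15) = 331 - 3*(6 + 23)/(-84 + 15) = 331 - 3*29/(-69) = 331 - 3*(-1)*29/69 = 331 - 1*(-29/23) = 331 + 29/23 = 7642/23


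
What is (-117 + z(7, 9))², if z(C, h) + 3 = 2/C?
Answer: 702244/49 ≈ 14332.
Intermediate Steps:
z(C, h) = -3 + 2/C
(-117 + z(7, 9))² = (-117 + (-3 + 2/7))² = (-117 - 19/7)² = (-838/7)² = 702244/49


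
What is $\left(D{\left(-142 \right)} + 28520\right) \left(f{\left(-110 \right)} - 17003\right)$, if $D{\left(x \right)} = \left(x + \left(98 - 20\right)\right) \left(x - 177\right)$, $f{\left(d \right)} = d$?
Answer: $-837441768$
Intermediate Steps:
$D{\left(x \right)} = \left(-177 + x\right) \left(78 + x\right)$ ($D{\left(x \right)} = \left(x + \left(98 - 20\right)\right) \left(-177 + x\right) = \left(x + 78\right) \left(-177 + x\right) = \left(78 + x\right) \left(-177 + x\right) = \left(-177 + x\right) \left(78 + x\right)$)
$\left(D{\left(-142 \right)} + 28520\right) \left(f{\left(-110 \right)} - 17003\right) = \left(\left(-13806 + \left(-142\right)^{2} - -14058\right) + 28520\right) \left(-110 - 17003\right) = \left(\left(-13806 + 20164 + 14058\right) + 28520\right) \left(-17113\right) = \left(20416 + 28520\right) \left(-17113\right) = 48936 \left(-17113\right) = -837441768$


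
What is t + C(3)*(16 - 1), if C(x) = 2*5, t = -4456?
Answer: -4306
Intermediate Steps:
C(x) = 10
t + C(3)*(16 - 1) = -4456 + 10*(16 - 1) = -4456 + 10*15 = -4456 + 150 = -4306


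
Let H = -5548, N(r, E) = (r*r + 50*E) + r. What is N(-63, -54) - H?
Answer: 6754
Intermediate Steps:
N(r, E) = r + r² + 50*E (N(r, E) = (r² + 50*E) + r = r + r² + 50*E)
N(-63, -54) - H = (-63 + (-63)² + 50*(-54)) - 1*(-5548) = (-63 + 3969 - 2700) + 5548 = 1206 + 5548 = 6754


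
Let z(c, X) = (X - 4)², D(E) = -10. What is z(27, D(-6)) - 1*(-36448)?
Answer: 36644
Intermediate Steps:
z(c, X) = (-4 + X)²
z(27, D(-6)) - 1*(-36448) = (-4 - 10)² - 1*(-36448) = (-14)² + 36448 = 196 + 36448 = 36644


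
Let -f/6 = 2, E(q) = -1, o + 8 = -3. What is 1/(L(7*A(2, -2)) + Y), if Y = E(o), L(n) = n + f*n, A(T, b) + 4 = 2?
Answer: 1/153 ≈ 0.0065359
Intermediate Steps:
o = -11 (o = -8 - 3 = -11)
A(T, b) = -2 (A(T, b) = -4 + 2 = -2)
f = -12 (f = -6*2 = -12)
L(n) = -11*n (L(n) = n - 12*n = -11*n)
Y = -1
1/(L(7*A(2, -2)) + Y) = 1/(-77*(-2) - 1) = 1/(-11*(-14) - 1) = 1/(154 - 1) = 1/153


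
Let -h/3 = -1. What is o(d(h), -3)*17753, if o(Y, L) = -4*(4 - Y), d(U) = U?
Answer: -71012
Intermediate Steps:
h = 3 (h = -3*(-1) = 3)
o(Y, L) = -16 + 4*Y
o(d(h), -3)*17753 = (-16 + 4*3)*17753 = (-16 + 12)*17753 = -4*17753 = -71012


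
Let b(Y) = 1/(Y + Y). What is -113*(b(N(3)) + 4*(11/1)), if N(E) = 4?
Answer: -39889/8 ≈ -4986.1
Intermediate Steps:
b(Y) = 1/(2*Y)
-113*(b(N(3)) + 4*(11/1)) = -113*((1/2)/4 + 4*(11/1)) = -113*((1/2)*(1/4) + 4*(11*1)) = -113*(1/8 + 4*11) = -113*(1/8 + 44) = -113*353/8 = -39889/8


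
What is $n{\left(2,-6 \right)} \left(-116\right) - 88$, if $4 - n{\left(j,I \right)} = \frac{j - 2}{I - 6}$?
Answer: $-552$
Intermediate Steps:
$n{\left(j,I \right)} = 4 - \frac{-2 + j}{-6 + I}$ ($n{\left(j,I \right)} = 4 - \frac{j - 2}{I - 6} = 4 - \frac{-2 + j}{-6 + I}$)
$n{\left(2,-6 \right)} \left(-116\right) - 88 = \frac{-22 - 2 + 4 \left(-6\right)}{-6 - 6} \left(-116\right) - 88 = \frac{-22 - 2 - 24}{-12} \left(-116\right) - 88 = \left(- \frac{1}{12}\right) \left(-48\right) \left(-116\right) - 88 = 4 \left(-116\right) - 88 = -464 - 88 = -552$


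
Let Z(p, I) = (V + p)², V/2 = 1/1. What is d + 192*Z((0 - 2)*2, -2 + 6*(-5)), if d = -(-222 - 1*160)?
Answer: 1150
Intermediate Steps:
V = 2 (V = 2*(1/1) = 2*(1*1) = 2*1 = 2)
d = 382 (d = -(-222 - 160) = -1*(-382) = 382)
Z(p, I) = (2 + p)²
d + 192*Z((0 - 2)*2, -2 + 6*(-5)) = 382 + 192*(2 + (0 - 2)*2)² = 382 + 192*(2 - 2*2)² = 382 + 192*(2 - 4)² = 382 + 192*(-2)² = 382 + 192*4 = 382 + 768 = 1150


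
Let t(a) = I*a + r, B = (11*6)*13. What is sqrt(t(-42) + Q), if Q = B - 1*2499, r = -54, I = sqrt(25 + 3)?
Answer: sqrt(-1695 - 84*sqrt(7)) ≈ 43.786*I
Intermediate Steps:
I = 2*sqrt(7) (I = sqrt(28) = 2*sqrt(7) ≈ 5.2915)
B = 858 (B = 66*13 = 858)
t(a) = -54 + 2*a*sqrt(7) (t(a) = (2*sqrt(7))*a - 54 = 2*a*sqrt(7) - 54 = -54 + 2*a*sqrt(7))
Q = -1641 (Q = 858 - 1*2499 = 858 - 2499 = -1641)
sqrt(t(-42) + Q) = sqrt((-54 + 2*(-42)*sqrt(7)) - 1641) = sqrt((-54 - 84*sqrt(7)) - 1641) = sqrt(-1695 - 84*sqrt(7))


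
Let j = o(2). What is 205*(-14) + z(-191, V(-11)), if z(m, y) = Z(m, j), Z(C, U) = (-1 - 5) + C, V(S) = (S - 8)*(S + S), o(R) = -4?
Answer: -3067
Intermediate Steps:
j = -4
V(S) = 2*S*(-8 + S) (V(S) = (-8 + S)*(2*S) = 2*S*(-8 + S))
Z(C, U) = -6 + C
z(m, y) = -6 + m
205*(-14) + z(-191, V(-11)) = 205*(-14) + (-6 - 191) = -2870 - 197 = -3067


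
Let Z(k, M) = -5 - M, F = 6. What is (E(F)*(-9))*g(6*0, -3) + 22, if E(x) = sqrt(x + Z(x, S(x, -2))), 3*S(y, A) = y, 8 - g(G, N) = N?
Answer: 22 - 99*I ≈ 22.0 - 99.0*I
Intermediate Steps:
g(G, N) = 8 - N
S(y, A) = y/3
E(x) = sqrt(-5 + 2*x/3) (E(x) = sqrt(x + (-5 - x/3)) = sqrt(-5 + 2*x/3))
(E(F)*(-9))*g(6*0, -3) + 22 = ((sqrt(-45 + 6*6)/3)*(-9))*(8 - 1*(-3)) + 22 = ((sqrt(-45 + 36)/3)*(-9))*(8 + 3) + 22 = ((sqrt(-9)/3)*(-9))*11 + 22 = (((3*I)/3)*(-9))*11 + 22 = (I*(-9))*11 + 22 = -9*I*11 + 22 = -99*I + 22 = 22 - 99*I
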